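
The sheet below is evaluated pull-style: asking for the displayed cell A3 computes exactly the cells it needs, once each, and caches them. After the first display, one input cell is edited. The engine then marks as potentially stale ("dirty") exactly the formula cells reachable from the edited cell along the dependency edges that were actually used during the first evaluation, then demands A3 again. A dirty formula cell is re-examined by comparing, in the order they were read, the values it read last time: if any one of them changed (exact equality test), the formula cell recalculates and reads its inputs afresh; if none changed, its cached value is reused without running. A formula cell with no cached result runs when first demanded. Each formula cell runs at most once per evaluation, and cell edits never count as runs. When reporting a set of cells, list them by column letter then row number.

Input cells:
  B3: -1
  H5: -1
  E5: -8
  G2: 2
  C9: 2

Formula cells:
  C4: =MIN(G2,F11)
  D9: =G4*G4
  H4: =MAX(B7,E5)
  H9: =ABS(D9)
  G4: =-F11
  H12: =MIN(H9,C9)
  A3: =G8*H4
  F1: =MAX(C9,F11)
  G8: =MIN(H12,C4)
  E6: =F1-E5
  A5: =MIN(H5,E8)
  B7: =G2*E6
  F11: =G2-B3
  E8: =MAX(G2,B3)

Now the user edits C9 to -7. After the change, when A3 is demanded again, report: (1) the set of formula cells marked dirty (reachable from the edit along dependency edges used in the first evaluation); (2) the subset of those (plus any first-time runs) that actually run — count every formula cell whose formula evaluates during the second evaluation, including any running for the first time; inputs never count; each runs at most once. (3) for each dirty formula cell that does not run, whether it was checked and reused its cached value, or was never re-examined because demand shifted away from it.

The edit dirties: A3, B7, E6, F1, G8, H4, H12.
4 formula cells run: A3, F1, G8, H12.
Cache hits after checking: B7, E6, H4.
Note where the cutoff bites: E6 is checked, finds nothing changed, and keeps its cache.

First demand of the output computes:
  F11 = 2 - -1 = 3
  C4 = MIN(2, 3) = 2
  F1 = MAX(2, 3) = 3
  E6 = 3 - -8 = 11
  B7 = 2 * 11 = 22
  G4 = -(3) = -3
  D9 = -3 * -3 = 9
  H4 = MAX(22, -8) = 22
  H9 = ABS(9) = 9
  H12 = MIN(9, 2) = 2
  G8 = MIN(2, 2) = 2
  A3 = 2 * 22 = 44

After the edit, cleaning proceeds:
  F1: a read changed (C9 2->-7) — executes, giving 3 — identical to its old value.
  E6: dirty, but its reads are unchanged (F1 unchanged, E5 unchanged); cached 11 stands.
  B7: dirty, but its reads are unchanged (G2 unchanged, E6 unchanged); cached 22 stands.
  H4: dirty, but its reads are unchanged (B7 unchanged, E5 unchanged); cached 22 stands.
  H12: a read changed (C9 2->-7) — executes, giving -7.
  G8: a read changed (H12 2->-7) — executes, giving -7.
  A3: a read changed (G8 2->-7) — executes, giving -154.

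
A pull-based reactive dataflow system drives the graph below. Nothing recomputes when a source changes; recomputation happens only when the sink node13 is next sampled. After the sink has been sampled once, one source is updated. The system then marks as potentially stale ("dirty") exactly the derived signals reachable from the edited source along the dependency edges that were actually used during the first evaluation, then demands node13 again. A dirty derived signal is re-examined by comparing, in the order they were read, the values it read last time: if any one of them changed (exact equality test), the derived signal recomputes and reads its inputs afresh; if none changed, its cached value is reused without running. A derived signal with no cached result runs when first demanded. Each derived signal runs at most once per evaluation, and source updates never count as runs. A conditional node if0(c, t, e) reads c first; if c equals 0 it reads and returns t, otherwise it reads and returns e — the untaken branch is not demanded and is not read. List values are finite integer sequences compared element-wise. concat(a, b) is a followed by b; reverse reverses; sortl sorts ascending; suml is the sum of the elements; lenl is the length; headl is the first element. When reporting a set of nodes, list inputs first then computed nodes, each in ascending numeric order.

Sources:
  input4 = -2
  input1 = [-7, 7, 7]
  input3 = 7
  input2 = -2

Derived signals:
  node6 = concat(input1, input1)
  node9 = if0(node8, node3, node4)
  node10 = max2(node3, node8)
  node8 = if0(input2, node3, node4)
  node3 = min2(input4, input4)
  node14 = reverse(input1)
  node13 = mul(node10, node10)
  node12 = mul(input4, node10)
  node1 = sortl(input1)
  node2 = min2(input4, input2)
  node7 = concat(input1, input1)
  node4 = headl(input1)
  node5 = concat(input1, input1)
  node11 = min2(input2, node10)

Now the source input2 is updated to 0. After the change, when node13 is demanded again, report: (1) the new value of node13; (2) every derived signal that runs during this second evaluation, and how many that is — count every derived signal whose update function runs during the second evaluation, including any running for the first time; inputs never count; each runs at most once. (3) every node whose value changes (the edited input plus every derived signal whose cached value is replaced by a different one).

First evaluation (everything demanded from the output):
  node3 = min2(-2, -2) = -2
  node4 = headl([-7, 7, 7]) = -7
  node8 = if0(input2=-2 -> else branch node4) = -7
  node10 = max2(-2, -7) = -2
  node13 = mul(-2, -2) = 4

Propagation after the edit:
  node8: runs — input2 -2->0; result -2.
  node10: runs — node8 -7->-2; result -2 (same value as before).
  node13: checked — values it read are unchanged (node10 unchanged, node10 unchanged); reused cached 4 without running.

Key observation: the change is absorbed at node10 — it re-runs but produces the same value, and the output's value is unchanged.

New value of node13: 4.
Derived signals that run: node8, node10 — 2 in total.
Values that change: input2, node8.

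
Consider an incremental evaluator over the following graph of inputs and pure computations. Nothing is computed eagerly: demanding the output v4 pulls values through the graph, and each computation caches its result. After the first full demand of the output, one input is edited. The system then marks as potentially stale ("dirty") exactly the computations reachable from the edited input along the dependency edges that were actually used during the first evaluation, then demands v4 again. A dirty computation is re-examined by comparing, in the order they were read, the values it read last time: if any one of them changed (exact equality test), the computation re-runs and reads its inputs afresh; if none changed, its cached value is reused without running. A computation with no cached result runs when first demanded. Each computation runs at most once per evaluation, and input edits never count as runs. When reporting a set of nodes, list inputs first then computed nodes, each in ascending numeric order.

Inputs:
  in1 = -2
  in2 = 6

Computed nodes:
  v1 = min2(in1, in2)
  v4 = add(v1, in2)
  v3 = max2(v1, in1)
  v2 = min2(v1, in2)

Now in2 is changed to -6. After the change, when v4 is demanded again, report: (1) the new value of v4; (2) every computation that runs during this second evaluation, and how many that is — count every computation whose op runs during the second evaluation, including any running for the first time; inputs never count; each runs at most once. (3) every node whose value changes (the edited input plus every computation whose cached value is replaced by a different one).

v4 now evaluates to -12.
Run set: v1, v4 (2 run).
Changed values: in2, v1, v4.

Initial pass — values computed on the first demand:
  v1 = min2(-2, 6) = -2
  v4 = add(-2, 6) = 4

Second demand — change propagation:
  v1: re-runs because in2 6->-6; new result -6.
  v4: re-runs because v1 -2->-6; in2 6->-6; new result -12.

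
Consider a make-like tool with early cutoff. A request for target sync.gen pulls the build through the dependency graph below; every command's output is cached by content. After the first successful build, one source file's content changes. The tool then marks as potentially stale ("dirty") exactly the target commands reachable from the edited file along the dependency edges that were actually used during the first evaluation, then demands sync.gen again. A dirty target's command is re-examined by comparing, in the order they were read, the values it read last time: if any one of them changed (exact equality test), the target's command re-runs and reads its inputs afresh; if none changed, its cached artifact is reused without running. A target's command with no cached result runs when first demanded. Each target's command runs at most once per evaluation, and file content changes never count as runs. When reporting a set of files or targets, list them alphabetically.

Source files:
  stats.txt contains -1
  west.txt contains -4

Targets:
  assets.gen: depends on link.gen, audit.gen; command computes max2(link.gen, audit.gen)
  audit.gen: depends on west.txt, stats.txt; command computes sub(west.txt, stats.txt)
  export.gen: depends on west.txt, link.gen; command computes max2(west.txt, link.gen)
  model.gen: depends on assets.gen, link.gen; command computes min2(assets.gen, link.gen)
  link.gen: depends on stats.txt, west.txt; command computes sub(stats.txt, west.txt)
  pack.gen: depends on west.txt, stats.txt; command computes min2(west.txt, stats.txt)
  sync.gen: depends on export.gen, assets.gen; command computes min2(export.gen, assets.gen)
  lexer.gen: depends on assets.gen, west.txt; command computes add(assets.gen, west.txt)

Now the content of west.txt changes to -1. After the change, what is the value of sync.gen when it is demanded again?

Demanding sync.gen again yields 0.

First demand of the output computes:
  audit.gen = sub(-4, -1) = -3
  link.gen = sub(-1, -4) = 3
  assets.gen = max2(3, -3) = 3
  export.gen = max2(-4, 3) = 3
  sync.gen = min2(3, 3) = 3

After the edit, cleaning proceeds:
  audit.gen: a read changed (west.txt -4->-1) — executes, giving 0.
  link.gen: a read changed (west.txt -4->-1) — executes, giving 0.
  assets.gen: a read changed (link.gen 3->0; audit.gen -3->0) — executes, giving 0.
  export.gen: a read changed (west.txt -4->-1; link.gen 3->0) — executes, giving 0.
  sync.gen: a read changed (export.gen 3->0; assets.gen 3->0) — executes, giving 0.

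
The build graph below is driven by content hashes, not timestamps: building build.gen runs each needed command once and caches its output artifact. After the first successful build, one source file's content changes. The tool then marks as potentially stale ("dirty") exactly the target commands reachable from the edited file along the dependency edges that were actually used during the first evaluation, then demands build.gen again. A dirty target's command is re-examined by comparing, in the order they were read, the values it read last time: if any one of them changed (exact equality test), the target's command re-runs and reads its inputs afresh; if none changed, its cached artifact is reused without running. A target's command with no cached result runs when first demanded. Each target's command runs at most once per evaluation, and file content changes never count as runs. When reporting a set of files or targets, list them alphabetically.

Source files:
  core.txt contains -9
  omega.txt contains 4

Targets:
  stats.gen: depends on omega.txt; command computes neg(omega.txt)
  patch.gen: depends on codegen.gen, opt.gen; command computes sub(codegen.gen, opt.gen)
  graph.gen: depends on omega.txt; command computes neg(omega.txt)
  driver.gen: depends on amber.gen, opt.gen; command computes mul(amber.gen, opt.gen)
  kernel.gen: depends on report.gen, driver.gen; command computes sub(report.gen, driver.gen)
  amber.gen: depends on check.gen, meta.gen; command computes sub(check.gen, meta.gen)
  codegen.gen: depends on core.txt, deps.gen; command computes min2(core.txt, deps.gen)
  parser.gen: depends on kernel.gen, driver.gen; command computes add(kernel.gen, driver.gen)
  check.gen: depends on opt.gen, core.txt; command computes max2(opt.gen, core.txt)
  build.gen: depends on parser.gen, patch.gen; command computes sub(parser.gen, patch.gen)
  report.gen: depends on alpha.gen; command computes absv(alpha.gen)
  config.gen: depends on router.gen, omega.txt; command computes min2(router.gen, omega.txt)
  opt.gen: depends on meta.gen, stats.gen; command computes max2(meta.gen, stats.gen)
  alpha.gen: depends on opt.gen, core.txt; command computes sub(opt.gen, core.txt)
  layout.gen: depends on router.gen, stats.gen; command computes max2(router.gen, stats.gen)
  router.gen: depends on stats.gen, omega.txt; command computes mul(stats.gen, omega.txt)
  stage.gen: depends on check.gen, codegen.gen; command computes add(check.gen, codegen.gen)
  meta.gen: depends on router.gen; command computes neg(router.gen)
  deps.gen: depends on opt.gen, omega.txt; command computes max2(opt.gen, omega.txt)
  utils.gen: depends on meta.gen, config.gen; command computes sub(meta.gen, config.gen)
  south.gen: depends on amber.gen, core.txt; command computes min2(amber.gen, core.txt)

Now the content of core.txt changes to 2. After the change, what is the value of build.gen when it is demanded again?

build.gen now evaluates to 28.
The important point: at amber.gen every value read last time is unchanged, so the dirty flag clears without a run.

Initial pass — values computed on the first demand:
  stats.gen = neg(4) = -4
  router.gen = mul(-4, 4) = -16
  meta.gen = neg(-16) = 16
  opt.gen = max2(16, -4) = 16
  alpha.gen = sub(16, -9) = 25
  check.gen = max2(16, -9) = 16
  amber.gen = sub(16, 16) = 0
  deps.gen = max2(16, 4) = 16
  codegen.gen = min2(-9, 16) = -9
  driver.gen = mul(0, 16) = 0
  patch.gen = sub(-9, 16) = -25
  report.gen = absv(25) = 25
  kernel.gen = sub(25, 0) = 25
  parser.gen = add(25, 0) = 25
  build.gen = sub(25, -25) = 50

Second demand — change propagation:
  alpha.gen: re-runs because core.txt -9->2; new result 14.
  check.gen: re-runs because core.txt -9->2; new result 16 (unchanged).
  amber.gen: re-examined; everything it read last time is the same (check.gen unchanged, meta.gen unchanged) — cache 0 kept, no run.
  codegen.gen: re-runs because core.txt -9->2; new result 2.
  driver.gen: re-examined; everything it read last time is the same (amber.gen unchanged, opt.gen unchanged) — cache 0 kept, no run.
  patch.gen: re-runs because codegen.gen -9->2; new result -14.
  report.gen: re-runs because alpha.gen 25->14; new result 14.
  kernel.gen: re-runs because report.gen 25->14; new result 14.
  parser.gen: re-runs because kernel.gen 25->14; new result 14.
  build.gen: re-runs because parser.gen 25->14; patch.gen -25->-14; new result 28.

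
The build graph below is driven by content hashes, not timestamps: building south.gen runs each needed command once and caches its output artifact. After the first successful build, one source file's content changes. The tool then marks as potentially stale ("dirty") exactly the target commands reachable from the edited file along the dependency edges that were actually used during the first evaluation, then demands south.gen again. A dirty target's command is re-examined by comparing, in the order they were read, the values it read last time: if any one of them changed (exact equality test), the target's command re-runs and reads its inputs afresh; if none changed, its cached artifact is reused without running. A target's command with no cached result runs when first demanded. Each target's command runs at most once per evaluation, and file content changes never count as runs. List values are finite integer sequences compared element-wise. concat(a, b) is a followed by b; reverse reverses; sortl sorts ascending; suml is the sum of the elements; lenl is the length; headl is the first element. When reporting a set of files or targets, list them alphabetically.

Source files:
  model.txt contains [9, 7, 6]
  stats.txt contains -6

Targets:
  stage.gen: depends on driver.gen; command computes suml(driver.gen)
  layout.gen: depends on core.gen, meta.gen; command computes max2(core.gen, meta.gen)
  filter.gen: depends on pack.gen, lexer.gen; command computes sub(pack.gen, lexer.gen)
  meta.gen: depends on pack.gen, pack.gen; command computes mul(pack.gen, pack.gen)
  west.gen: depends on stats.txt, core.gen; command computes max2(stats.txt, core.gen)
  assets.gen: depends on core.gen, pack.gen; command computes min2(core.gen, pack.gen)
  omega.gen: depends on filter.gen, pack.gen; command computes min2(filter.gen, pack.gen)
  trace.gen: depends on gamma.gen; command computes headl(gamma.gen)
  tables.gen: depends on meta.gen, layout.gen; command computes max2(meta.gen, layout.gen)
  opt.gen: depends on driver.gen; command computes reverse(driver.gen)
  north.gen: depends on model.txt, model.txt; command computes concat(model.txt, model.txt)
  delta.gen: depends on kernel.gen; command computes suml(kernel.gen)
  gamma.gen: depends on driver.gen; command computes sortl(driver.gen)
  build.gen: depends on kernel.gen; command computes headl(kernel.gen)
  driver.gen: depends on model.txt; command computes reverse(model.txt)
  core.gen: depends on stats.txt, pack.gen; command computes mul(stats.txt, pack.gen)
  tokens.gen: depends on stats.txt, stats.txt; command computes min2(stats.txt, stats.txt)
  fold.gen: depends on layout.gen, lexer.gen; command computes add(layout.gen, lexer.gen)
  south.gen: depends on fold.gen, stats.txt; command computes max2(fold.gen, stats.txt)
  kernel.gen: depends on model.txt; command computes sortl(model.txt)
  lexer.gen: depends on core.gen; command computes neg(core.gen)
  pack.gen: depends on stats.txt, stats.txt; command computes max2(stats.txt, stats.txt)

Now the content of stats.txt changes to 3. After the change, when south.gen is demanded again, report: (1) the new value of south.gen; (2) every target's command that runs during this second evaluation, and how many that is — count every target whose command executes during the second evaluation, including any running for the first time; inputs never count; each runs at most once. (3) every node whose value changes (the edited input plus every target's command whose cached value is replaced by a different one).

Initial pass — values computed on the first demand:
  pack.gen = max2(-6, -6) = -6
  core.gen = mul(-6, -6) = 36
  lexer.gen = neg(36) = -36
  meta.gen = mul(-6, -6) = 36
  layout.gen = max2(36, 36) = 36
  fold.gen = add(36, -36) = 0
  south.gen = max2(0, -6) = 0

Second demand — change propagation:
  pack.gen: re-runs because stats.txt -6->3; stats.txt -6->3; new result 3.
  core.gen: re-runs because stats.txt -6->3; pack.gen -6->3; new result 9.
  lexer.gen: re-runs because core.gen 36->9; new result -9.
  meta.gen: re-runs because pack.gen -6->3; pack.gen -6->3; new result 9.
  layout.gen: re-runs because core.gen 36->9; meta.gen 36->9; new result 9.
  fold.gen: re-runs because layout.gen 36->9; lexer.gen -36->-9; new result 0 (unchanged).
  south.gen: re-runs because stats.txt -6->3; new result 3.

south.gen now evaluates to 3.
Run set: core.gen, fold.gen, layout.gen, lexer.gen, meta.gen, pack.gen, south.gen (7 run).
Changed values: core.gen, layout.gen, lexer.gen, meta.gen, pack.gen, south.gen, stats.txt.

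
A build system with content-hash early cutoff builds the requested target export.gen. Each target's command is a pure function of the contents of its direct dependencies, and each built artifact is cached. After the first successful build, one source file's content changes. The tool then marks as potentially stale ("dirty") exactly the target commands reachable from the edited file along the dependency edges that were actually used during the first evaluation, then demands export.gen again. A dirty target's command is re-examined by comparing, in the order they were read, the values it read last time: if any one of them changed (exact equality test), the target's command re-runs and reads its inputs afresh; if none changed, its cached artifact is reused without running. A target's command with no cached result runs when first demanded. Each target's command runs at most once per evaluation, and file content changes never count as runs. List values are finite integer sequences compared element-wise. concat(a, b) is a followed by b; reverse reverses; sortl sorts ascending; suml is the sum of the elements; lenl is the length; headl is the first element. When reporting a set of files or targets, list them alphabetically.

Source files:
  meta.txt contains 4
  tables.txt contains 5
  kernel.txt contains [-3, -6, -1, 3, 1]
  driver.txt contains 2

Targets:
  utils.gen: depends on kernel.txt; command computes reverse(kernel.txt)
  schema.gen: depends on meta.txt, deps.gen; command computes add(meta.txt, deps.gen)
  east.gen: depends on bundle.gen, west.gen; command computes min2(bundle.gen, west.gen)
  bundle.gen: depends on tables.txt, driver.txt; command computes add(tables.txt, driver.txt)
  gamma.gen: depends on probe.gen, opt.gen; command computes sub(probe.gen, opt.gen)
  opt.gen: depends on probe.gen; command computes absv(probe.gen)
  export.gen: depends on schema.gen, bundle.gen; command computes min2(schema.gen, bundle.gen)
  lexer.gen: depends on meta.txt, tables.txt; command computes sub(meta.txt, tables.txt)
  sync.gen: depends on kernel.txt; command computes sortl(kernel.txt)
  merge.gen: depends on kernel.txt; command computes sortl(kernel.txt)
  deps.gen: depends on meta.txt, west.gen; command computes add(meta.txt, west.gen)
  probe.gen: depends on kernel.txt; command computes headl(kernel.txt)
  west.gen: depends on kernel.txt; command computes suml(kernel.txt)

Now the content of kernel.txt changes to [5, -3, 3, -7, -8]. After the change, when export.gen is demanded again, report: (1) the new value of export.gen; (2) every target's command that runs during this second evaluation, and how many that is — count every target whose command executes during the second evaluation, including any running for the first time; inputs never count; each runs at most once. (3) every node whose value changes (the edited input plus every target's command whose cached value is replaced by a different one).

First evaluation (everything demanded from the output):
  bundle.gen = add(5, 2) = 7
  west.gen = suml([-3, -6, -1, 3, 1]) = -6
  deps.gen = add(4, -6) = -2
  schema.gen = add(4, -2) = 2
  export.gen = min2(2, 7) = 2

Propagation after the edit:
  west.gen: runs — kernel.txt [-3, -6, -1, 3, 1]->[5, -3, 3, -7, -8]; result -10.
  deps.gen: runs — west.gen -6->-10; result -6.
  schema.gen: runs — deps.gen -2->-6; result -2.
  export.gen: runs — schema.gen 2->-2; result -2.

New value of export.gen: -2.
Target commands that run: deps.gen, export.gen, schema.gen, west.gen — 4 in total.
Values that change: deps.gen, export.gen, kernel.txt, schema.gen, west.gen.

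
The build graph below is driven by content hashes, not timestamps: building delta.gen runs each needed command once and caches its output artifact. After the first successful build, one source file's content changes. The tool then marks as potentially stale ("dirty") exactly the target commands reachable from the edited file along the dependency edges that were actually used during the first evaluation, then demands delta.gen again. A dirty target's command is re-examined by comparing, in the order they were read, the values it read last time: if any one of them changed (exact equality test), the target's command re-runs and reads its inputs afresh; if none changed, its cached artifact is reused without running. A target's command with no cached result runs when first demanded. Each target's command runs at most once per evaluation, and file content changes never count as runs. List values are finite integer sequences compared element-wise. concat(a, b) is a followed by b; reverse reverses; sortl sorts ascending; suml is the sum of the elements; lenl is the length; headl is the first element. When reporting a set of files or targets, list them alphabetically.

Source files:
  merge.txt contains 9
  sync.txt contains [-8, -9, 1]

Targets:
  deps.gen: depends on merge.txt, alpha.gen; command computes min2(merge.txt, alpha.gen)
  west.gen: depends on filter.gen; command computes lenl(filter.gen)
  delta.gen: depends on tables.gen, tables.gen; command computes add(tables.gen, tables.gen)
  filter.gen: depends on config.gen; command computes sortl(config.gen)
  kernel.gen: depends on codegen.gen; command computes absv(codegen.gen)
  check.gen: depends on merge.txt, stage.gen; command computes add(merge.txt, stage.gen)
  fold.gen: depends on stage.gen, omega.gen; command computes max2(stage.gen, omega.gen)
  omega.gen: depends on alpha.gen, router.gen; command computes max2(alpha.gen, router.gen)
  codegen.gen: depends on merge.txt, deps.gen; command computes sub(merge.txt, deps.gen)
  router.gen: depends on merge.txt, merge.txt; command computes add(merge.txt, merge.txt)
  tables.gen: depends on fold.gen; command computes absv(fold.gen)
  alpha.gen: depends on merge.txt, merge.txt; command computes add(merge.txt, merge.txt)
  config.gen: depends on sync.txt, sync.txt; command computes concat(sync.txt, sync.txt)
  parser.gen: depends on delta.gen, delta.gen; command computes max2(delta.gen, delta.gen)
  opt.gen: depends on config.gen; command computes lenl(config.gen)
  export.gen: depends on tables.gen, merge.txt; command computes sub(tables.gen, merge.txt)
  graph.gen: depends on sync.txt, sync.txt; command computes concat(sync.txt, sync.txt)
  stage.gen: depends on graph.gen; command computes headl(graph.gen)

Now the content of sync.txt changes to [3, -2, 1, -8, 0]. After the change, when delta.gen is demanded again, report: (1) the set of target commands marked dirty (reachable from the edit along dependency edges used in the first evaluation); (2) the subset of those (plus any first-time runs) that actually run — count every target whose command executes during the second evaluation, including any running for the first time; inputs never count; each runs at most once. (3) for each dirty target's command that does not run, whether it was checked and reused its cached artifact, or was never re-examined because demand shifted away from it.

Initial pass — values computed on the first demand:
  alpha.gen = add(9, 9) = 18
  graph.gen = concat([-8, -9, 1], [-8, -9, 1]) = [-8, -9, 1, -8, -9, 1]
  router.gen = add(9, 9) = 18
  omega.gen = max2(18, 18) = 18
  stage.gen = headl([-8, -9, 1, -8, -9, 1]) = -8
  fold.gen = max2(-8, 18) = 18
  tables.gen = absv(18) = 18
  delta.gen = add(18, 18) = 36

Second demand — change propagation:
  graph.gen: re-runs because sync.txt [-8, -9, 1]->[3, -2, 1, -8, 0]; sync.txt [-8, -9, 1]->[3, -2, 1, -8, 0]; new result [3, -2, 1, -8, 0, 3, -2, 1, -8, 0].
  stage.gen: re-runs because graph.gen [-8, -9, 1, -8, -9, 1]->[3, -2, 1, -8, 0, 3, -2, 1, -8, 0]; new result 3.
  fold.gen: re-runs because stage.gen -8->3; new result 18 (unchanged).
  tables.gen: re-examined; everything it read last time is the same (fold.gen unchanged) — cache 18 kept, no run.
  delta.gen: re-examined; everything it read last time is the same (tables.gen unchanged, tables.gen unchanged) — cache 36 kept, no run.

The important point: fold.gen recomputes to an identical value, and the output ends up unchanged.

Dirty set: delta.gen, fold.gen, graph.gen, stage.gen, tables.gen.
Run set: fold.gen, graph.gen, stage.gen (3 run).
Re-examined without running (cache reused): delta.gen, tables.gen.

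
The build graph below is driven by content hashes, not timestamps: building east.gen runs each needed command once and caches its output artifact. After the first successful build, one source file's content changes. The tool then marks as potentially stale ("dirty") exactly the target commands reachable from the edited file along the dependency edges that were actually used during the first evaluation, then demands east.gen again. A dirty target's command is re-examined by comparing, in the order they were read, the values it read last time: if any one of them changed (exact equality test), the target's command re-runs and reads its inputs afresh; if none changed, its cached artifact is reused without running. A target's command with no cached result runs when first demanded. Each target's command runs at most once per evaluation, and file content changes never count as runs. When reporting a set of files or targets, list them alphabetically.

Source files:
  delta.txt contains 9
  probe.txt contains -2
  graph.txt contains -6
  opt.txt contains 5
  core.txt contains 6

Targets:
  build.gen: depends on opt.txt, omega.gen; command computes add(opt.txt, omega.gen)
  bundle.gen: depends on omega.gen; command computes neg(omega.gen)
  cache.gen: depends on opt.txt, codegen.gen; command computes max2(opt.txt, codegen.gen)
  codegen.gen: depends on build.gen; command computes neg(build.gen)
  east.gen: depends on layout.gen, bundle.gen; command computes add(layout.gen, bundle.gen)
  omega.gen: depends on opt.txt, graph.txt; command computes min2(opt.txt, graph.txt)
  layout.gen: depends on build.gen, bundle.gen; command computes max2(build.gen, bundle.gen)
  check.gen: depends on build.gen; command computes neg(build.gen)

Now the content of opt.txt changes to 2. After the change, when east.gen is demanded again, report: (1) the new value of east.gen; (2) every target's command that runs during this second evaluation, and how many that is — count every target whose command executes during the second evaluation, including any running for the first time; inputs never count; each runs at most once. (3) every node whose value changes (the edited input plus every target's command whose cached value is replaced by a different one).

east.gen now evaluates to 12.
Run set: build.gen, layout.gen, omega.gen (3 run).
Changed values: build.gen, opt.txt.
The important point: at bundle.gen every value read last time is unchanged, so the dirty flag clears without a run.

Initial pass — values computed on the first demand:
  omega.gen = min2(5, -6) = -6
  build.gen = add(5, -6) = -1
  bundle.gen = neg(-6) = 6
  layout.gen = max2(-1, 6) = 6
  east.gen = add(6, 6) = 12

Second demand — change propagation:
  omega.gen: re-runs because opt.txt 5->2; new result -6 (unchanged).
  build.gen: re-runs because opt.txt 5->2; new result -4.
  bundle.gen: re-examined; everything it read last time is the same (omega.gen unchanged) — cache 6 kept, no run.
  layout.gen: re-runs because build.gen -1->-4; new result 6 (unchanged).
  east.gen: re-examined; everything it read last time is the same (layout.gen unchanged, bundle.gen unchanged) — cache 12 kept, no run.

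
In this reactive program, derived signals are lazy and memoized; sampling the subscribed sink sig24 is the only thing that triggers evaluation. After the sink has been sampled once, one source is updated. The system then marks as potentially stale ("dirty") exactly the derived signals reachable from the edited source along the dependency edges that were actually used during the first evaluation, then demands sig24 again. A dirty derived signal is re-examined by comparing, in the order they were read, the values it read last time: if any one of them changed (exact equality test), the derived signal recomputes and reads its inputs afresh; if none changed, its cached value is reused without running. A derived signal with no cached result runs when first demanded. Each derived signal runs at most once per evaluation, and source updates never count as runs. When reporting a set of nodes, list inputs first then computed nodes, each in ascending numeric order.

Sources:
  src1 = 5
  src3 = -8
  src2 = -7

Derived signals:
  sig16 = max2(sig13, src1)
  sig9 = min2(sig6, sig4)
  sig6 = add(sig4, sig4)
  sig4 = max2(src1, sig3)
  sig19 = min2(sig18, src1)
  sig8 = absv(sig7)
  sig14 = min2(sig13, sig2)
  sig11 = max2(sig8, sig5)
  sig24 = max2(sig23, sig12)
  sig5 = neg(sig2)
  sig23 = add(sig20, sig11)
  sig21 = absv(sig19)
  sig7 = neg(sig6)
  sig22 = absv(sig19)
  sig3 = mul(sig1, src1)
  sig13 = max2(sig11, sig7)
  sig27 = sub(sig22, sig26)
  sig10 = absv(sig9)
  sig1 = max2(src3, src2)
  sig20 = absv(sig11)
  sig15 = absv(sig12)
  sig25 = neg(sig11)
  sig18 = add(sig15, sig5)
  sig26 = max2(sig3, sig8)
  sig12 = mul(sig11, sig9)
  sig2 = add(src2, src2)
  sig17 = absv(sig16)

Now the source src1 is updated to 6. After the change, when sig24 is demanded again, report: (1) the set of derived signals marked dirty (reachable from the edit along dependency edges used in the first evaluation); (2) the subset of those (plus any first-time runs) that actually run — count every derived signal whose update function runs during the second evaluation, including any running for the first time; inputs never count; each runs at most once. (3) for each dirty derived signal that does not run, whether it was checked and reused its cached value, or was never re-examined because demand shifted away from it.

First demand of the output computes:
  sig1 = max2(-8, -7) = -7
  sig2 = add(-7, -7) = -14
  sig3 = mul(-7, 5) = -35
  sig4 = max2(5, -35) = 5
  sig5 = neg(-14) = 14
  sig6 = add(5, 5) = 10
  sig7 = neg(10) = -10
  sig8 = absv(-10) = 10
  sig9 = min2(10, 5) = 5
  sig11 = max2(10, 14) = 14
  sig12 = mul(14, 5) = 70
  sig20 = absv(14) = 14
  sig23 = add(14, 14) = 28
  sig24 = max2(28, 70) = 70

After the edit, cleaning proceeds:
  sig3: a read changed (src1 5->6) — executes, giving -42.
  sig4: a read changed (src1 5->6; sig3 -35->-42) — executes, giving 6.
  sig6: a read changed (sig4 5->6; sig4 5->6) — executes, giving 12.
  sig7: a read changed (sig6 10->12) — executes, giving -12.
  sig8: a read changed (sig7 -10->-12) — executes, giving 12.
  sig9: a read changed (sig6 10->12; sig4 5->6) — executes, giving 6.
  sig11: a read changed (sig8 10->12) — executes, giving 14 — identical to its old value.
  sig12: a read changed (sig9 5->6) — executes, giving 84.
  sig20: dirty, but its reads are unchanged (sig11 unchanged); cached 14 stands.
  sig23: dirty, but its reads are unchanged (sig20 unchanged, sig11 unchanged); cached 28 stands.
  sig24: a read changed (sig12 70->84) — executes, giving 84.

Note where the cutoff bites: sig20 is checked, finds nothing changed, and keeps its cache.

The edit dirties: sig3, sig4, sig6, sig7, sig8, sig9, sig11, sig12, sig20, sig23, sig24.
9 derived signals run: sig3, sig4, sig6, sig7, sig8, sig9, sig11, sig12, sig24.
Cache hits after checking: sig20, sig23.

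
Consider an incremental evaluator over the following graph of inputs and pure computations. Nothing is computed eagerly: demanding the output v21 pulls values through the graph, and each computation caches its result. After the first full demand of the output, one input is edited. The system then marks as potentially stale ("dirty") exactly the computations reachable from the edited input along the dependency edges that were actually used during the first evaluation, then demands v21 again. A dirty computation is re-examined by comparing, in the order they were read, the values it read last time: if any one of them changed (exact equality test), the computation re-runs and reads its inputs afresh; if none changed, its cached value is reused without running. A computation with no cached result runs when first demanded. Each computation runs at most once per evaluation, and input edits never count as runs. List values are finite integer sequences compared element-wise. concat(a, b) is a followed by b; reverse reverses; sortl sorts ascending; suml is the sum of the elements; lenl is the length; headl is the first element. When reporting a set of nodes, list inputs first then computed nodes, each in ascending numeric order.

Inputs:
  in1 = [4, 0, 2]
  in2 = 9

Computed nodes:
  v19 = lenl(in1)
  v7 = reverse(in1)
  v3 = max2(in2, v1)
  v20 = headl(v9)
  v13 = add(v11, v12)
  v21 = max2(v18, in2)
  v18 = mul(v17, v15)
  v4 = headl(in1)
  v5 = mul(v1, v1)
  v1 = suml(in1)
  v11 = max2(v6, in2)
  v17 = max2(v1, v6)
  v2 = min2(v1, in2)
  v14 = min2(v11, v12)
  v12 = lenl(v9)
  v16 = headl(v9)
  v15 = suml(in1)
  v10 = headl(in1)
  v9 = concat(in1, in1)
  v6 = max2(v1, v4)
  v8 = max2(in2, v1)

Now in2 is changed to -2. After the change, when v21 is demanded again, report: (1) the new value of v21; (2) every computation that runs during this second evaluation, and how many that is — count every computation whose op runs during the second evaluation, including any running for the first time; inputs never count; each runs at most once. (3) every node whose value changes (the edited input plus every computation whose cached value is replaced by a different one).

v21 now evaluates to 36.
Run set: v21 (1 run).
Changed values: in2.

Initial pass — values computed on the first demand:
  v1 = suml([4, 0, 2]) = 6
  v4 = headl([4, 0, 2]) = 4
  v6 = max2(6, 4) = 6
  v15 = suml([4, 0, 2]) = 6
  v17 = max2(6, 6) = 6
  v18 = mul(6, 6) = 36
  v21 = max2(36, 9) = 36

Second demand — change propagation:
  v21: re-runs because in2 9->-2; new result 36 (unchanged).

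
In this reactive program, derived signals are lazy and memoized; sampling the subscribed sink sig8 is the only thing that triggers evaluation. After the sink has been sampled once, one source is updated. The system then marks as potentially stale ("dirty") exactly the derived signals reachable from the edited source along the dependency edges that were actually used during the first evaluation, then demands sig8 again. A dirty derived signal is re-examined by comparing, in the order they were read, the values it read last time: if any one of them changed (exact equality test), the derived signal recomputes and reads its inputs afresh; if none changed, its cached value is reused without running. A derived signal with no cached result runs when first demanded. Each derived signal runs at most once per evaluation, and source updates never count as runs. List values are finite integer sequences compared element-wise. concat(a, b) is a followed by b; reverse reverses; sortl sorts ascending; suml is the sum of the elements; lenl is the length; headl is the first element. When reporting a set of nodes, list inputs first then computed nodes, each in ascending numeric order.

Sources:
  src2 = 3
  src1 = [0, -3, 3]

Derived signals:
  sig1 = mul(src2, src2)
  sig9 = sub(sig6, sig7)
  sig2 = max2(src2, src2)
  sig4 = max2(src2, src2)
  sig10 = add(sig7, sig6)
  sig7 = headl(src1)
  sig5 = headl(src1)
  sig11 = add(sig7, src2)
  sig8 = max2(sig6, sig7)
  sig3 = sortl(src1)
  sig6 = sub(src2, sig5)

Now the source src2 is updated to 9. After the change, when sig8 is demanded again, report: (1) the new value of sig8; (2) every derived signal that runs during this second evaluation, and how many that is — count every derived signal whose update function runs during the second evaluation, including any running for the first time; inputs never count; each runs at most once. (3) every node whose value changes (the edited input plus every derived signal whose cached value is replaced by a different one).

Demanding sig8 again yields 9.
2 derived signals run: sig6, sig8.
The nodes whose values change: src2, sig6, sig8.

First demand of the output computes:
  sig5 = headl([0, -3, 3]) = 0
  sig6 = sub(3, 0) = 3
  sig7 = headl([0, -3, 3]) = 0
  sig8 = max2(3, 0) = 3

After the edit, cleaning proceeds:
  sig6: a read changed (src2 3->9) — executes, giving 9.
  sig8: a read changed (sig6 3->9) — executes, giving 9.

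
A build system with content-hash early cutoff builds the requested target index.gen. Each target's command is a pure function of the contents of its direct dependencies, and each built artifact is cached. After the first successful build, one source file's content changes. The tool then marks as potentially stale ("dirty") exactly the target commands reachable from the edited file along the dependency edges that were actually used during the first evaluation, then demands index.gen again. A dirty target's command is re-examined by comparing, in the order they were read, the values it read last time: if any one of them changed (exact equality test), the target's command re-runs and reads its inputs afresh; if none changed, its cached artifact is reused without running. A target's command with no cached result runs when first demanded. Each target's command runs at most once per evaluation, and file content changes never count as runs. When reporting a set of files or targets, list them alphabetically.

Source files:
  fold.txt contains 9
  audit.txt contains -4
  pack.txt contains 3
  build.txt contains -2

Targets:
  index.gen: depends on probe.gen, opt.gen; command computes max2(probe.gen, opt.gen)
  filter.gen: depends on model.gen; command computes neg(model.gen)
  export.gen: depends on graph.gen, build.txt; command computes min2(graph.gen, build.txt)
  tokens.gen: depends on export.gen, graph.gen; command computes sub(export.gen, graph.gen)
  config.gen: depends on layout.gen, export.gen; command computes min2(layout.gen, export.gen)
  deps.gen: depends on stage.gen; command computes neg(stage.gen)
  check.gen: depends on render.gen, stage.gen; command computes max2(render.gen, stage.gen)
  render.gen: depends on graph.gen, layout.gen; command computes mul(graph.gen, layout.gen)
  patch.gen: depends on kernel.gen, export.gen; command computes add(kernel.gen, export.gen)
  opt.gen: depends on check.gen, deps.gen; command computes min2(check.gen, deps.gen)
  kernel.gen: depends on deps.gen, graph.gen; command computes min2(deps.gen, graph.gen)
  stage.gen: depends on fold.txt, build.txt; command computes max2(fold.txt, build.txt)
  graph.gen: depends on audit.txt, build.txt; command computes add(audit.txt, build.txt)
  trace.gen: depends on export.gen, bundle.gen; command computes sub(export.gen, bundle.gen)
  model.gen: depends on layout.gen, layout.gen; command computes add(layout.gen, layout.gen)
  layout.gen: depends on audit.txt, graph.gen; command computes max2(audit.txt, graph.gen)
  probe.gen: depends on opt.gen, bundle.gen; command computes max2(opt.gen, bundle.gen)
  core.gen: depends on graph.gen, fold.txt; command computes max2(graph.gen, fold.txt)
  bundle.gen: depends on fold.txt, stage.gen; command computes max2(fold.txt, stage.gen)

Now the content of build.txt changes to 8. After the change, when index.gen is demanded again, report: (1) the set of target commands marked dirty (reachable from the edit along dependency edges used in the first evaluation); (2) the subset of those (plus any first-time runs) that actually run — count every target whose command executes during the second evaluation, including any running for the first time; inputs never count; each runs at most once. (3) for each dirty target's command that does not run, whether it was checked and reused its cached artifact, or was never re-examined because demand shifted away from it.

Marked dirty: bundle.gen, check.gen, deps.gen, graph.gen, index.gen, layout.gen, opt.gen, probe.gen, render.gen, stage.gen.
Target commands that run: check.gen, graph.gen, layout.gen, opt.gen, render.gen, stage.gen — 6 in total.
Checked but reused from cache: bundle.gen, deps.gen, index.gen, probe.gen.
Key observation: the cutoff stops propagation at deps.gen — its inputs' values are unchanged, so it reuses its cache.

First evaluation (everything demanded from the output):
  graph.gen = add(-4, -2) = -6
  layout.gen = max2(-4, -6) = -4
  render.gen = mul(-6, -4) = 24
  stage.gen = max2(9, -2) = 9
  bundle.gen = max2(9, 9) = 9
  check.gen = max2(24, 9) = 24
  deps.gen = neg(9) = -9
  opt.gen = min2(24, -9) = -9
  probe.gen = max2(-9, 9) = 9
  index.gen = max2(9, -9) = 9

Propagation after the edit:
  graph.gen: runs — build.txt -2->8; result 4.
  layout.gen: runs — graph.gen -6->4; result 4.
  render.gen: runs — graph.gen -6->4; layout.gen -4->4; result 16.
  stage.gen: runs — build.txt -2->8; result 9 (same value as before).
  bundle.gen: checked — values it read are unchanged (fold.txt unchanged, stage.gen unchanged); reused cached 9 without running.
  check.gen: runs — render.gen 24->16; result 16.
  deps.gen: checked — values it read are unchanged (stage.gen unchanged); reused cached -9 without running.
  opt.gen: runs — check.gen 24->16; result -9 (same value as before).
  probe.gen: checked — values it read are unchanged (opt.gen unchanged, bundle.gen unchanged); reused cached 9 without running.
  index.gen: checked — values it read are unchanged (probe.gen unchanged, opt.gen unchanged); reused cached 9 without running.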